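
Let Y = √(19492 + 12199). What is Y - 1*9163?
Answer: -9163 + √31691 ≈ -8985.0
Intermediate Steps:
Y = √31691 ≈ 178.02
Y - 1*9163 = √31691 - 1*9163 = √31691 - 9163 = -9163 + √31691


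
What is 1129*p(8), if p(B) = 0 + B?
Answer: 9032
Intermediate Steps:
p(B) = B
1129*p(8) = 1129*8 = 9032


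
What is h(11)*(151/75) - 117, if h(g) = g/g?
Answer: -8624/75 ≈ -114.99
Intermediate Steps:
h(g) = 1
h(11)*(151/75) - 117 = 1*(151/75) - 117 = 151/75 - 117 = -8624/75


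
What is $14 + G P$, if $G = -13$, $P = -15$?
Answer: $209$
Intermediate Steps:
$14 + G P = 14 - -195 = 14 + 195 = 209$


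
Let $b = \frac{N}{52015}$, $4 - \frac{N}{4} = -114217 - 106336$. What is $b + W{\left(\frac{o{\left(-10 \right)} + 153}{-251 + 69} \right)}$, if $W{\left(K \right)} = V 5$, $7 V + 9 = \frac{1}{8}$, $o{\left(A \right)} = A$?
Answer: $\frac{30939443}{2912840} \approx 10.622$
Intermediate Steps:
$N = 882228$ ($N = 16 - 4 \left(-114217 - 106336\right) = 16 - -882212 = 16 + 882212 = 882228$)
$V = - \frac{71}{56}$ ($V = - \frac{9}{7} + \frac{1}{7 \cdot 8} = - \frac{9}{7} + \frac{1}{7} \cdot \frac{1}{8} = - \frac{9}{7} + \frac{1}{56} = - \frac{71}{56} \approx -1.2679$)
$b = \frac{882228}{52015} \approx 16.961$
$W{\left(K \right)} = - \frac{355}{56}$ ($W{\left(K \right)} = \left(- \frac{71}{56}\right) 5 = - \frac{355}{56}$)
$b + W{\left(\frac{o{\left(-10 \right)} + 153}{-251 + 69} \right)} = \frac{882228}{52015} - \frac{355}{56} = \frac{30939443}{2912840}$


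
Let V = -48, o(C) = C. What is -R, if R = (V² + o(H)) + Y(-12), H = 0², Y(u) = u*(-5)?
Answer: -2364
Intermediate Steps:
Y(u) = -5*u
H = 0
R = 2364 (R = ((-48)² + 0) - 5*(-12) = (2304 + 0) + 60 = 2304 + 60 = 2364)
-R = -1*2364 = -2364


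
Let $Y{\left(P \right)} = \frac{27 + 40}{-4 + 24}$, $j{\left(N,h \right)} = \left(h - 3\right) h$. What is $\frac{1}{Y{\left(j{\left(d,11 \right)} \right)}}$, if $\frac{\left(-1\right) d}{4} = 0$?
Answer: $\frac{20}{67} \approx 0.29851$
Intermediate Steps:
$d = 0$ ($d = \left(-4\right) 0 = 0$)
$j{\left(N,h \right)} = h \left(-3 + h\right)$ ($j{\left(N,h \right)} = \left(-3 + h\right) h = h \left(-3 + h\right)$)
$Y{\left(P \right)} = \frac{67}{20}$
$\frac{1}{Y{\left(j{\left(d,11 \right)} \right)}} = \frac{1}{\frac{67}{20}} = \frac{20}{67}$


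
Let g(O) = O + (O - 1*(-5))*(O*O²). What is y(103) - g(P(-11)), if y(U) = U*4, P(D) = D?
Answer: -7563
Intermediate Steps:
g(O) = O + O³*(5 + O) (g(O) = O + (O + 5)*O³ = O + (5 + O)*O³ = O + O³*(5 + O))
y(U) = 4*U
y(103) - g(P(-11)) = 4*103 - (-11 + (-11)⁴ + 5*(-11)³) = 412 - (-11 + 14641 + 5*(-1331)) = 412 - (-11 + 14641 - 6655) = 412 - 1*7975 = 412 - 7975 = -7563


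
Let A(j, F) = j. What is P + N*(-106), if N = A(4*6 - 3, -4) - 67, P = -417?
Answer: 4459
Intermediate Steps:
N = -46 (N = (4*6 - 3) - 67 = (24 - 3) - 67 = 21 - 67 = -46)
P + N*(-106) = -417 - 46*(-106) = -417 + 4876 = 4459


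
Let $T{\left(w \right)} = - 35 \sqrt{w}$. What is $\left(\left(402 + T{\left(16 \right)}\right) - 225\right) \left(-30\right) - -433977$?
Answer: $432867$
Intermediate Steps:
$\left(\left(402 + T{\left(16 \right)}\right) - 225\right) \left(-30\right) - -433977 = \left(\left(402 - 35 \sqrt{16}\right) - 225\right) \left(-30\right) - -433977 = \left(\left(402 - 140\right) - 225\right) \left(-30\right) + 433977 = \left(262 - 225\right) \left(-30\right) + 433977 = 37 \left(-30\right) + 433977 = -1110 + 433977 = 432867$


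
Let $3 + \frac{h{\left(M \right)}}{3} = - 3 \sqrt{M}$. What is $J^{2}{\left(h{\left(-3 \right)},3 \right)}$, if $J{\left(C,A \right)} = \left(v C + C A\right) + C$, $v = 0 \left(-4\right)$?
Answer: $-2592 + 2592 i \sqrt{3} \approx -2592.0 + 4489.5 i$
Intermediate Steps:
$h{\left(M \right)} = -9 - 9 \sqrt{M}$ ($h{\left(M \right)} = -9 + 3 \left(- 3 \sqrt{M}\right) = -9 - 9 \sqrt{M}$)
$v = 0$
$J{\left(C,A \right)} = C + A C$ ($J{\left(C,A \right)} = \left(0 C + C A\right) + C = \left(0 + A C\right) + C = A C + C = C + A C$)
$J^{2}{\left(h{\left(-3 \right)},3 \right)} = \left(\left(-9 - 9 \sqrt{-3}\right) \left(1 + 3\right)\right)^{2} = \left(\left(-9 - 9 i \sqrt{3}\right) 4\right)^{2} = \left(-36 - 36 i \sqrt{3}\right)^{2}$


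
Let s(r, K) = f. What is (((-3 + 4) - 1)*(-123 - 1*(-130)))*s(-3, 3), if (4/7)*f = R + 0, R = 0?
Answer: 0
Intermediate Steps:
f = 0 (f = 7*(0 + 0)/4 = (7/4)*0 = 0)
s(r, K) = 0
(((-3 + 4) - 1)*(-123 - 1*(-130)))*s(-3, 3) = (((-3 + 4) - 1)*(-123 - 1*(-130)))*0 = ((1 - 1)*(-123 + 130))*0 = (0*7)*0 = 0*0 = 0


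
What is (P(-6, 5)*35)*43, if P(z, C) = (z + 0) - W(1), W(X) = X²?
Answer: -10535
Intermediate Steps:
P(z, C) = -1 + z (P(z, C) = (z + 0) - 1*1² = z - 1*1 = z - 1 = -1 + z)
(P(-6, 5)*35)*43 = ((-1 - 6)*35)*43 = -7*35*43 = -245*43 = -10535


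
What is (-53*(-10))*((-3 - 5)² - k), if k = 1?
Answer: 33390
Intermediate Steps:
(-53*(-10))*((-3 - 5)² - k) = (-53*(-10))*((-3 - 5)² - 1*1) = 530*((-8)² - 1) = 530*(64 - 1) = 530*63 = 33390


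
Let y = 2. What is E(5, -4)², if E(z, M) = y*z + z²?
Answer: 1225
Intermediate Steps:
E(z, M) = z² + 2*z (E(z, M) = 2*z + z² = z² + 2*z)
E(5, -4)² = (5*(2 + 5))² = (5*7)² = 35² = 1225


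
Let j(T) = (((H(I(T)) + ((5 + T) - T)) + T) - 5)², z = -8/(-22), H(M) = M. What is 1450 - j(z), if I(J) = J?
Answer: 175386/121 ≈ 1449.5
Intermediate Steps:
z = 4/11 (z = -8*(-1/22) = 4/11 ≈ 0.36364)
j(T) = 4*T² (j(T) = (((T + ((5 + T) - T)) + T) - 5)² = (((T + 5) + T) - 5)² = (((5 + T) + T) - 5)² = ((5 + 2*T) - 5)² = (2*T)² = 4*T²)
1450 - j(z) = 1450 - 4*(4/11)² = 1450 - 4*16/121 = 1450 - 1*64/121 = 1450 - 64/121 = 175386/121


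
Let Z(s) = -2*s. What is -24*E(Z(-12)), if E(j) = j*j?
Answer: -13824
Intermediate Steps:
E(j) = j**2
-24*E(Z(-12)) = -24*(-2*(-12))**2 = -24*24**2 = -24*576 = -13824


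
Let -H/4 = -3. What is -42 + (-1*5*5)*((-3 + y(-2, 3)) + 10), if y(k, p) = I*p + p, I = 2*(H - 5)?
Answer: -1342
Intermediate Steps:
H = 12 (H = -4*(-3) = 12)
I = 14 (I = 2*(12 - 5) = 2*7 = 14)
y(k, p) = 15*p (y(k, p) = 14*p + p = 15*p)
-42 + (-1*5*5)*((-3 + y(-2, 3)) + 10) = -42 + (-1*5*5)*((-3 + 15*3) + 10) = -42 + (-5*5)*((-3 + 45) + 10) = -42 - 25*(42 + 10) = -42 - 25*52 = -42 - 1300 = -1342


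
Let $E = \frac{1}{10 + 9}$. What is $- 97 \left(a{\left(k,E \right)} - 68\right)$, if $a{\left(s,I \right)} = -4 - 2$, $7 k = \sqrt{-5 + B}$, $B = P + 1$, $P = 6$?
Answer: $7178$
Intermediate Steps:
$B = 7$ ($B = 6 + 1 = 7$)
$k = \frac{\sqrt{2}}{7}$ ($k = \frac{\sqrt{-5 + 7}}{7} = \frac{\sqrt{2}}{7} \approx 0.20203$)
$E = \frac{1}{19} \approx 0.052632$
$a{\left(s,I \right)} = -6$ ($a{\left(s,I \right)} = -4 - 2 = -6$)
$- 97 \left(a{\left(k,E \right)} - 68\right) = - 97 \left(-6 - 68\right) = \left(-97\right) \left(-74\right) = 7178$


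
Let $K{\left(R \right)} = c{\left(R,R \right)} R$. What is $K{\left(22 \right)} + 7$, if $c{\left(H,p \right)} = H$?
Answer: $491$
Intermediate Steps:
$K{\left(R \right)} = R^{2}$ ($K{\left(R \right)} = R R = R^{2}$)
$K{\left(22 \right)} + 7 = 22^{2} + 7 = 484 + 7 = 491$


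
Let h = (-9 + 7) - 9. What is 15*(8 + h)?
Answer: -45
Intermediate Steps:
h = -11 (h = -2 - 9 = -11)
15*(8 + h) = 15*(8 - 11) = 15*(-3) = -45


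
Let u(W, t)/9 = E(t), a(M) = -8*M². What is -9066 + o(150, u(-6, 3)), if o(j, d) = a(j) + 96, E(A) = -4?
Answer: -188970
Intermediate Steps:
u(W, t) = -36 (u(W, t) = 9*(-4) = -36)
o(j, d) = 96 - 8*j² (o(j, d) = -8*j² + 96 = 96 - 8*j²)
-9066 + o(150, u(-6, 3)) = -9066 + (96 - 8*150²) = -9066 + (96 - 8*22500) = -9066 + (96 - 180000) = -9066 - 179904 = -188970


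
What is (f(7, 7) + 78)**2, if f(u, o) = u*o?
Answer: 16129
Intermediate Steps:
f(u, o) = o*u
(f(7, 7) + 78)**2 = (7*7 + 78)**2 = (49 + 78)**2 = 127**2 = 16129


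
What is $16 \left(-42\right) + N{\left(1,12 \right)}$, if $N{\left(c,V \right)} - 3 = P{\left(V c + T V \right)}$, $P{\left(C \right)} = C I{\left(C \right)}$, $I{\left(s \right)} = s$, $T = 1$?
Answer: $-93$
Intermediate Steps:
$P{\left(C \right)} = C^{2}$ ($P{\left(C \right)} = C C = C^{2}$)
$N{\left(c,V \right)} = 3 + \left(V + V c\right)^{2}$ ($N{\left(c,V \right)} = 3 + \left(V c + 1 V\right)^{2} = 3 + \left(V c + V\right)^{2} = 3 + \left(V + V c\right)^{2}$)
$16 \left(-42\right) + N{\left(1,12 \right)} = 16 \left(-42\right) + \left(3 + 12^{2} \left(1 + 1\right)^{2}\right) = -672 + \left(3 + 144 \cdot 2^{2}\right) = -672 + \left(3 + 144 \cdot 4\right) = -672 + \left(3 + 576\right) = -672 + 579 = -93$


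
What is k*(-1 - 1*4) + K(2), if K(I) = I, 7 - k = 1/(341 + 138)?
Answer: -15802/479 ≈ -32.990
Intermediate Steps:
k = 3352/479 (k = 7 - 1/(341 + 138) = 7 - 1/479 = 3352/479 ≈ 6.9979)
k*(-1 - 1*4) + K(2) = 3352*(-1 - 1*4)/479 + 2 = 3352*(-1 - 4)/479 + 2 = (3352/479)*(-5) + 2 = -16760/479 + 2 = -15802/479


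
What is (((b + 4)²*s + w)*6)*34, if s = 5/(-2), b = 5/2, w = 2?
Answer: -42279/2 ≈ -21140.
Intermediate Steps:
b = 5/2 (b = 5*(½) = 5/2 ≈ 2.5000)
s = -5/2 (s = 5*(-½) = -5/2 ≈ -2.5000)
(((b + 4)²*s + w)*6)*34 = (((5/2 + 4)²*(-5/2) + 2)*6)*34 = (((13/2)²*(-5/2) + 2)*6)*34 = (((169/4)*(-5/2) + 2)*6)*34 = ((-845/8 + 2)*6)*34 = -829/8*6*34 = -2487/4*34 = -42279/2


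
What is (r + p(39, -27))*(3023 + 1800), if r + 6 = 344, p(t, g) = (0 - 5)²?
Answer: 1750749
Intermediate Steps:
p(t, g) = 25 (p(t, g) = (-5)² = 25)
r = 338 (r = -6 + 344 = 338)
(r + p(39, -27))*(3023 + 1800) = (338 + 25)*(3023 + 1800) = 363*4823 = 1750749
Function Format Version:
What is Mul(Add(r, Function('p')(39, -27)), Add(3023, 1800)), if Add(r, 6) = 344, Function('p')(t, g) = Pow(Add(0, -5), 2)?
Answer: 1750749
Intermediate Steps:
Function('p')(t, g) = 25 (Function('p')(t, g) = Pow(-5, 2) = 25)
r = 338 (r = Add(-6, 344) = 338)
Mul(Add(r, Function('p')(39, -27)), Add(3023, 1800)) = Mul(Add(338, 25), Add(3023, 1800)) = Mul(363, 4823) = 1750749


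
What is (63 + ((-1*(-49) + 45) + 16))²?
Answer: 29929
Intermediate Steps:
(63 + ((-1*(-49) + 45) + 16))² = (63 + ((49 + 45) + 16))² = (63 + (94 + 16))² = (63 + 110)² = 173² = 29929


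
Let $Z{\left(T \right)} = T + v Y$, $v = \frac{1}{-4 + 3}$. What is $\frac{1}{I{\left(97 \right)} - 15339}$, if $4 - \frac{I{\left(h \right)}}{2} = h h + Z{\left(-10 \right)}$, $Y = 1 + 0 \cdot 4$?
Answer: $- \frac{1}{34127} \approx -2.9302 \cdot 10^{-5}$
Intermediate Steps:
$Y = 1$ ($Y = 1 + 0 = 1$)
$v = -1$ ($v = \frac{1}{-1} = -1$)
$Z{\left(T \right)} = -1 + T$ ($Z{\left(T \right)} = T - 1 = -1 + T$)
$I{\left(h \right)} = 30 - 2 h^{2}$ ($I{\left(h \right)} = 8 - 2 \left(h h - 11\right) = 8 - 2 \left(h^{2} - 11\right) = 8 - 2 \left(-11 + h^{2}\right) = 8 - \left(-22 + 2 h^{2}\right) = 30 - 2 h^{2}$)
$\frac{1}{I{\left(97 \right)} - 15339} = \frac{1}{\left(30 - 2 \cdot 97^{2}\right) - 15339} = \frac{1}{\left(30 - 18818\right) - 15339} = \frac{1}{-18788 - 15339} = \frac{1}{-34127} = - \frac{1}{34127}$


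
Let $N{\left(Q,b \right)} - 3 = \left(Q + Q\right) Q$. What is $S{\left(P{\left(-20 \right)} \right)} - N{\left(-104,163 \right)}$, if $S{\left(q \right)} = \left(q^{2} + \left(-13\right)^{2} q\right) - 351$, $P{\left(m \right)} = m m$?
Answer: $205614$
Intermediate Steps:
$N{\left(Q,b \right)} = 3 + 2 Q^{2}$ ($N{\left(Q,b \right)} = 3 + \left(Q + Q\right) Q = 3 + 2 Q Q = 3 + 2 Q^{2}$)
$P{\left(m \right)} = m^{2}$
$S{\left(q \right)} = -351 + q^{2} + 169 q$ ($S{\left(q \right)} = \left(q^{2} + 169 q\right) - 351 = -351 + q^{2} + 169 q$)
$S{\left(P{\left(-20 \right)} \right)} - N{\left(-104,163 \right)} = \left(-351 + \left(\left(-20\right)^{2}\right)^{2} + 169 \left(-20\right)^{2}\right) - \left(3 + 2 \left(-104\right)^{2}\right) = \left(-351 + 400^{2} + 169 \cdot 400\right) - \left(3 + 2 \cdot 10816\right) = \left(-351 + 160000 + 67600\right) - \left(3 + 21632\right) = 227249 - 21635 = 205614$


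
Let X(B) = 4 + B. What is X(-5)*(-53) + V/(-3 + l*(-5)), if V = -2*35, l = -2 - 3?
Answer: 548/11 ≈ 49.818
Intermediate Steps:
l = -5
V = -70
X(-5)*(-53) + V/(-3 + l*(-5)) = (4 - 5)*(-53) - 70/(-3 - 5*(-5)) = -1*(-53) - 70/(-3 + 25) = 53 - 70/22 = 53 - 70*1/22 = 53 - 35/11 = 548/11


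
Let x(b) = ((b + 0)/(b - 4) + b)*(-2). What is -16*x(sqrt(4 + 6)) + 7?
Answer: -139/3 + 32*sqrt(10)/3 ≈ -12.602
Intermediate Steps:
x(b) = -2*b - 2*b/(-4 + b) (x(b) = (b/(-4 + b) + b)*(-2) = (b + b/(-4 + b))*(-2) = -2*b - 2*b/(-4 + b))
-16*x(sqrt(4 + 6)) + 7 = -32*sqrt(4 + 6)*(3 - sqrt(4 + 6))/(-4 + sqrt(4 + 6)) + 7 = -32*sqrt(10)*(3 - sqrt(10))/(-4 + sqrt(10)) + 7 = 7 - 32*sqrt(10)*(3 - sqrt(10))/(-4 + sqrt(10))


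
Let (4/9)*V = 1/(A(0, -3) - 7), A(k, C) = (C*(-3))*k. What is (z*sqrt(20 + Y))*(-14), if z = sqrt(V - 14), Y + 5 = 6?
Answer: -7*I*sqrt(1203) ≈ -242.79*I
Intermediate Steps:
A(k, C) = -3*C*k (A(k, C) = (-3*C)*k = -3*C*k)
Y = 1 (Y = -5 + 6 = 1)
V = -9/28 (V = 9/(4*(-3*(-3)*0 - 7)) = 9/(4*(0 - 7)) = (9/4)/(-7) = (9/4)*(-1/7) = -9/28 ≈ -0.32143)
z = I*sqrt(2807)/14 (z = sqrt(-9/28 - 14) = sqrt(-401/28) = I*sqrt(2807)/14 ≈ 3.7844*I)
(z*sqrt(20 + Y))*(-14) = ((I*sqrt(2807)/14)*sqrt(20 + 1))*(-14) = ((I*sqrt(2807)/14)*sqrt(21))*(-14) = (I*sqrt(1203)/2)*(-14) = -7*I*sqrt(1203)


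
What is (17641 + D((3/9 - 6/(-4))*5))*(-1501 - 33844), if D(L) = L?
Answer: -3743070845/6 ≈ -6.2385e+8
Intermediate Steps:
(17641 + D((3/9 - 6/(-4))*5))*(-1501 - 33844) = (17641 + (3/9 - 6/(-4))*5)*(-1501 - 33844) = (17641 + (3*(⅑) - 6*(-¼))*5)*(-35345) = (17641 + (⅓ + 3/2)*5)*(-35345) = (17641 + (11/6)*5)*(-35345) = (17641 + 55/6)*(-35345) = (105901/6)*(-35345) = -3743070845/6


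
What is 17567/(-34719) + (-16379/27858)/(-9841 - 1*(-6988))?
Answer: -465212239019/919809008802 ≈ -0.50577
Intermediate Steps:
17567/(-34719) + (-16379/27858)/(-9841 - 1*(-6988)) = 17567*(-1/34719) + (-16379*1/27858)/(-9841 + 6988) = -17567/34719 - 16379/27858/(-2853) = -17567/34719 - 16379/27858*(-1/2853) = -17567/34719 + 16379/79478874 = -465212239019/919809008802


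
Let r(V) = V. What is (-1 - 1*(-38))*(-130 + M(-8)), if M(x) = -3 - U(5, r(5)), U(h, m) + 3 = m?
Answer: -4995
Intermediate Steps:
U(h, m) = -3 + m
M(x) = -5 (M(x) = -3 - (-3 + 5) = -3 - 1*2 = -3 - 2 = -5)
(-1 - 1*(-38))*(-130 + M(-8)) = (-1 - 1*(-38))*(-130 - 5) = (-1 + 38)*(-135) = 37*(-135) = -4995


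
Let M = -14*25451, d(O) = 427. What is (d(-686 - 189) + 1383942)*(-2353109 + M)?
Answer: -3750841209087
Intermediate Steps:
M = -356314
(d(-686 - 189) + 1383942)*(-2353109 + M) = (427 + 1383942)*(-2353109 - 356314) = 1384369*(-2709423) = -3750841209087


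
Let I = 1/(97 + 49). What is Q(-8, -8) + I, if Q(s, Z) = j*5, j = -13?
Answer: -9489/146 ≈ -64.993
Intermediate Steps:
I = 1/146 ≈ 0.0068493
Q(s, Z) = -65 (Q(s, Z) = -13*5 = -65)
Q(-8, -8) + I = -65 + 1/146 = -9489/146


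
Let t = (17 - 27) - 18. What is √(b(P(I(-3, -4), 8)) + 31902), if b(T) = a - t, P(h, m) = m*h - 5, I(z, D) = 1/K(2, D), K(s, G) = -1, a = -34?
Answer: 6*√886 ≈ 178.59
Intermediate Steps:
t = -28 (t = -10 - 18 = -28)
I(z, D) = -1 (I(z, D) = 1/(-1) = -1)
P(h, m) = -5 + h*m (P(h, m) = h*m - 5 = -5 + h*m)
b(T) = -6 (b(T) = -34 - 1*(-28) = -34 + 28 = -6)
√(b(P(I(-3, -4), 8)) + 31902) = √(-6 + 31902) = √31896 = 6*√886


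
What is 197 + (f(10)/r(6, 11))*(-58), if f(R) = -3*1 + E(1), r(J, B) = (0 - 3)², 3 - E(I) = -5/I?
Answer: 1483/9 ≈ 164.78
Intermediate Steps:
E(I) = 3 + 5/I (E(I) = 3 - (-5)/I = 3 + 5/I)
r(J, B) = 9 (r(J, B) = (-3)² = 9)
f(R) = 5 (f(R) = -3*1 + (3 + 5/1) = -3 + (3 + 5*1) = -3 + (3 + 5) = -3 + 8 = 5)
197 + (f(10)/r(6, 11))*(-58) = 197 + (5/9)*(-58) = 197 - 290/9 = 1483/9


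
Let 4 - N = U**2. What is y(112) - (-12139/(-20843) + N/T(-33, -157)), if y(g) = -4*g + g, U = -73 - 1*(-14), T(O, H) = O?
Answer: -101326294/229273 ≈ -441.95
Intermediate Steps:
U = -59 (U = -73 + 14 = -59)
N = -3477 (N = 4 - 1*(-59)**2 = 4 - 1*3481 = 4 - 3481 = -3477)
y(g) = -3*g
y(112) - (-12139/(-20843) + N/T(-33, -157)) = -3*112 - (-12139/(-20843) - 3477/(-33)) = -336 - (-12139*(-1/20843) - 3477*(-1/33)) = -336 - (12139/20843 + 1159/11) = -336 - 1*24290566/229273 = -336 - 24290566/229273 = -101326294/229273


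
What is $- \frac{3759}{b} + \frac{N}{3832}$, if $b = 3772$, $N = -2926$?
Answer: $- \frac{1590085}{903394} \approx -1.7601$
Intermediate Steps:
$- \frac{3759}{b} + \frac{N}{3832} = - \frac{3759}{3772} - \frac{2926}{3832} = \left(-3759\right) \frac{1}{3772} - \frac{1463}{1916} = - \frac{3759}{3772} - \frac{1463}{1916} = - \frac{1590085}{903394}$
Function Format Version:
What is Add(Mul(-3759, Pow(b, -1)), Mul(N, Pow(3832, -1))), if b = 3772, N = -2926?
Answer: Rational(-1590085, 903394) ≈ -1.7601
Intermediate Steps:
Add(Mul(-3759, Pow(b, -1)), Mul(N, Pow(3832, -1))) = Add(Mul(-3759, Pow(3772, -1)), Mul(-2926, Pow(3832, -1))) = Add(Mul(-3759, Rational(1, 3772)), Mul(-2926, Rational(1, 3832))) = Add(Rational(-3759, 3772), Rational(-1463, 1916)) = Rational(-1590085, 903394)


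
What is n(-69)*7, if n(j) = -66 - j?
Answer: 21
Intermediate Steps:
n(-69)*7 = (-66 - 1*(-69))*7 = (-66 + 69)*7 = 3*7 = 21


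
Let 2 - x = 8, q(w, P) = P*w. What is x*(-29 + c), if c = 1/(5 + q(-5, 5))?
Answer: 1743/10 ≈ 174.30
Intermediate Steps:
x = -6 (x = 2 - 1*8 = 2 - 8 = -6)
c = -1/20 (c = 1/(5 + 5*(-5)) = 1/(5 - 25) = 1/(-20) = -1/20 ≈ -0.050000)
x*(-29 + c) = -6*(-29 - 1/20) = -6*(-581/20) = 1743/10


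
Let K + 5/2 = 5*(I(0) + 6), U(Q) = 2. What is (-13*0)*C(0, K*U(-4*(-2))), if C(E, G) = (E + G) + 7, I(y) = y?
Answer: 0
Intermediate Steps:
K = 55/2 (K = -5/2 + 5*(0 + 6) = -5/2 + 5*6 = -5/2 + 30 = 55/2 ≈ 27.500)
C(E, G) = 7 + E + G
(-13*0)*C(0, K*U(-4*(-2))) = (-13*0)*(7 + 0 + (55/2)*2) = 0*(7 + 0 + 55) = 0*62 = 0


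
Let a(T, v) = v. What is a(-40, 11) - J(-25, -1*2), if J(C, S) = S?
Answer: 13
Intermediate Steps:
a(-40, 11) - J(-25, -1*2) = 11 - (-1)*2 = 11 - 1*(-2) = 11 + 2 = 13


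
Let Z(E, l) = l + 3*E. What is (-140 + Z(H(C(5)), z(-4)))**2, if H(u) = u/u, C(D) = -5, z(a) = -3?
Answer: 19600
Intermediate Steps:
H(u) = 1
(-140 + Z(H(C(5)), z(-4)))**2 = (-140 + (-3 + 3*1))**2 = (-140 + (-3 + 3))**2 = (-140 + 0)**2 = (-140)**2 = 19600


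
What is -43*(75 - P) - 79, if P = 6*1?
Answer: -3046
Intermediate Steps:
P = 6
-43*(75 - P) - 79 = -43*(75 - 1*6) - 79 = -43*(75 - 6) - 79 = -43*69 - 79 = -2967 - 79 = -3046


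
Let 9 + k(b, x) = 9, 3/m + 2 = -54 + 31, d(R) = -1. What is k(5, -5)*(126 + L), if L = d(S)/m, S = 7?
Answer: 0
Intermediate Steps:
m = -3/25 (m = 3/(-2 + (-54 + 31)) = 3/(-2 - 23) = 3/(-25) = 3*(-1/25) = -3/25 ≈ -0.12000)
k(b, x) = 0 (k(b, x) = -9 + 9 = 0)
L = 25/3 (L = -1/(-3/25) = -1*(-25/3) = 25/3 ≈ 8.3333)
k(5, -5)*(126 + L) = 0*(126 + 25/3) = 0*(403/3) = 0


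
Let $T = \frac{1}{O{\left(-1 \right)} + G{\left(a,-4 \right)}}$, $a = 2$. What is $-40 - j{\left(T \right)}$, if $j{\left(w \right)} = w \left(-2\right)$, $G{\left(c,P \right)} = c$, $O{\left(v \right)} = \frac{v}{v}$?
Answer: $- \frac{118}{3} \approx -39.333$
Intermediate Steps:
$O{\left(v \right)} = 1$
$T = \frac{1}{3}$ ($T = \frac{1}{1 + 2} = \frac{1}{3} \approx 0.33333$)
$j{\left(w \right)} = - 2 w$
$-40 - j{\left(T \right)} = -40 - \left(-2\right) \frac{1}{3} = -40 - - \frac{2}{3} = -40 + \frac{2}{3} = - \frac{118}{3}$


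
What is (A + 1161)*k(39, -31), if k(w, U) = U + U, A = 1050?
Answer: -137082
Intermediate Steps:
k(w, U) = 2*U
(A + 1161)*k(39, -31) = (1050 + 1161)*(2*(-31)) = 2211*(-62) = -137082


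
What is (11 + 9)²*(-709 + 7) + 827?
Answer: -279973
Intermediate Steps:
(11 + 9)²*(-709 + 7) + 827 = 20²*(-702) + 827 = 400*(-702) + 827 = -280800 + 827 = -279973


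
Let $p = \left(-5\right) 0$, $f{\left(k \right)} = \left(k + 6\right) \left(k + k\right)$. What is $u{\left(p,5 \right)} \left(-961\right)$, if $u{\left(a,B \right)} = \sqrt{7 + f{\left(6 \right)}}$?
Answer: $- 961 \sqrt{151} \approx -11809.0$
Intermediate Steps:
$f{\left(k \right)} = 2 k \left(6 + k\right)$ ($f{\left(k \right)} = \left(6 + k\right) 2 k = 2 k \left(6 + k\right)$)
$p = 0$
$u{\left(a,B \right)} = \sqrt{151}$ ($u{\left(a,B \right)} = \sqrt{7 + 2 \cdot 6 \left(6 + 6\right)} = \sqrt{7 + 2 \cdot 6 \cdot 12} = \sqrt{7 + 144} = \sqrt{151}$)
$u{\left(p,5 \right)} \left(-961\right) = \sqrt{151} \left(-961\right) = - 961 \sqrt{151}$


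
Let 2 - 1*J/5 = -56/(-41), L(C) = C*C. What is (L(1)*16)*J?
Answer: 2080/41 ≈ 50.732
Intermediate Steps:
L(C) = C**2
J = 130/41 (J = 10 - (-280)/(-41) = 10 - (-280)*(-1)/41 = 10 - 5*56/41 = 10 - 280/41 = 130/41 ≈ 3.1707)
(L(1)*16)*J = (1**2*16)*(130/41) = (1*16)*(130/41) = 16*(130/41) = 2080/41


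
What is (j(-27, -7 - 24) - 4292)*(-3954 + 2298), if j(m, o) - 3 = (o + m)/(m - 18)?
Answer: 35502248/5 ≈ 7.1004e+6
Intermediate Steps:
j(m, o) = 3 + (m + o)/(-18 + m) (j(m, o) = 3 + (o + m)/(m - 18) = 3 + (m + o)/(-18 + m))
(j(-27, -7 - 24) - 4292)*(-3954 + 2298) = ((-54 + (-7 - 24) + 4*(-27))/(-18 - 27) - 4292)*(-3954 + 2298) = ((-54 - 31 - 108)/(-45) - 4292)*(-1656) = (-1/45*(-193) - 4292)*(-1656) = (193/45 - 4292)*(-1656) = -192947/45*(-1656) = 35502248/5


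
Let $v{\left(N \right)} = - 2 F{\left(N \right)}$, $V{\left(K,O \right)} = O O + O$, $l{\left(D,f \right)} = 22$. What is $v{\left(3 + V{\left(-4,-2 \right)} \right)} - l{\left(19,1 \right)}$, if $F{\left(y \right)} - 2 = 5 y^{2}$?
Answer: $-276$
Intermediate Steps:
$V{\left(K,O \right)} = O + O^{2}$ ($V{\left(K,O \right)} = O^{2} + O = O + O^{2}$)
$F{\left(y \right)} = 2 + 5 y^{2}$
$v{\left(N \right)} = -4 - 10 N^{2}$ ($v{\left(N \right)} = - 2 \left(2 + 5 N^{2}\right) = -4 - 10 N^{2}$)
$v{\left(3 + V{\left(-4,-2 \right)} \right)} - l{\left(19,1 \right)} = \left(-4 - 10 \left(3 - 2 \left(1 - 2\right)\right)^{2}\right) - 22 = \left(-4 - 10 \left(3 - -2\right)^{2}\right) - 22 = \left(-4 - 10 \left(3 + 2\right)^{2}\right) - 22 = \left(-4 - 10 \cdot 5^{2}\right) - 22 = \left(-4 - 250\right) - 22 = -254 - 22 = -276$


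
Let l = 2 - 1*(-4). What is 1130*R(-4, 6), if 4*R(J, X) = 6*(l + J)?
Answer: 3390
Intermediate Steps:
l = 6 (l = 2 + 4 = 6)
R(J, X) = 9 + 3*J/2 (R(J, X) = (6*(6 + J))/4 = (36 + 6*J)/4 = 9 + 3*J/2)
1130*R(-4, 6) = 1130*(9 + (3/2)*(-4)) = 1130*(9 - 6) = 1130*3 = 3390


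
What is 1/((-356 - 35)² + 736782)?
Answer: 1/889663 ≈ 1.1240e-6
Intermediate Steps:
1/((-356 - 35)² + 736782) = 1/((-391)² + 736782) = 1/(152881 + 736782) = 1/889663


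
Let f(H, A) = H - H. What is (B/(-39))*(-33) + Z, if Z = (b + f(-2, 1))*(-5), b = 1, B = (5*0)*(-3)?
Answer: -5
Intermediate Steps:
B = 0 (B = 0*(-3) = 0)
f(H, A) = 0
Z = -5 (Z = (1 + 0)*(-5) = 1*(-5) = -5)
(B/(-39))*(-33) + Z = (0/(-39))*(-33) - 5 = (0*(-1/39))*(-33) - 5 = 0*(-33) - 5 = 0 - 5 = -5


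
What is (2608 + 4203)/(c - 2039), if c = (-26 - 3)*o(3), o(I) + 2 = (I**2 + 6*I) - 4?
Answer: -6811/2648 ≈ -2.5721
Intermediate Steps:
o(I) = -6 + I**2 + 6*I (o(I) = -2 + ((I**2 + 6*I) - 4) = -2 + (-4 + I**2 + 6*I) = -6 + I**2 + 6*I)
c = -609 (c = (-26 - 3)*(-6 + 3**2 + 6*3) = -29*(-6 + 9 + 18) = -29*21 = -609)
(2608 + 4203)/(c - 2039) = (2608 + 4203)/(-609 - 2039) = 6811/(-2648) = 6811*(-1/2648) = -6811/2648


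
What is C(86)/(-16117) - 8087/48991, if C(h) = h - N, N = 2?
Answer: -134453423/789587947 ≈ -0.17028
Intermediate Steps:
C(h) = -2 + h (C(h) = h - 1*2 = h - 2 = -2 + h)
C(86)/(-16117) - 8087/48991 = (-2 + 86)/(-16117) - 8087/48991 = 84*(-1/16117) - 8087*1/48991 = -84/16117 - 8087/48991 = -134453423/789587947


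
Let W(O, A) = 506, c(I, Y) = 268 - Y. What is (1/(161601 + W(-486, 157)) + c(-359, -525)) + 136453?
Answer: 22248537323/162107 ≈ 1.3725e+5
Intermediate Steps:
(1/(161601 + W(-486, 157)) + c(-359, -525)) + 136453 = (1/(161601 + 506) + (268 - 1*(-525))) + 136453 = (1/162107 + (268 + 525)) + 136453 = (1/162107 + 793) + 136453 = 128550852/162107 + 136453 = 22248537323/162107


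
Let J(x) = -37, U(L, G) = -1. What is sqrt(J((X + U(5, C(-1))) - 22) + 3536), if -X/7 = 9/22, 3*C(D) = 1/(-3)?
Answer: sqrt(3499) ≈ 59.152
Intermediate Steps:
C(D) = -1/9 (C(D) = (1/3)/(-3) = (1/3)*(-1/3) = -1/9)
X = -63/22 ≈ -2.8636
sqrt(J((X + U(5, C(-1))) - 22) + 3536) = sqrt(-37 + 3536) = sqrt(3499)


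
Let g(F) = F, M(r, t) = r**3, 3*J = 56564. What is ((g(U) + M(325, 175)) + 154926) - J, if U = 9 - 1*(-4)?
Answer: 103392628/3 ≈ 3.4464e+7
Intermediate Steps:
U = 13 (U = 9 + 4 = 13)
J = 56564/3 (J = (1/3)*56564 = 56564/3 ≈ 18855.)
((g(U) + M(325, 175)) + 154926) - J = ((13 + 325**3) + 154926) - 1*56564/3 = ((13 + 34328125) + 154926) - 56564/3 = (34328138 + 154926) - 56564/3 = 34483064 - 56564/3 = 103392628/3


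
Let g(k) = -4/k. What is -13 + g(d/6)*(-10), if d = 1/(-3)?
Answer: -733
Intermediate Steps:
d = -1/3 ≈ -0.33333
-13 + g(d/6)*(-10) = -13 - 4/((-1/3/6))*(-10) = -13 - 4/((-1/3*1/6))*(-10) = -13 - 4/(-1/18)*(-10) = -13 - 4*(-18)*(-10) = -13 + 72*(-10) = -13 - 720 = -733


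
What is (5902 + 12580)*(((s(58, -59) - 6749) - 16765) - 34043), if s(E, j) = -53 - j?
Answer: -1063657582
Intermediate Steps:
(5902 + 12580)*(((s(58, -59) - 6749) - 16765) - 34043) = (5902 + 12580)*((((-53 - 1*(-59)) - 6749) - 16765) - 34043) = 18482*((((-53 + 59) - 6749) - 16765) - 34043) = 18482*(((6 - 6749) - 16765) - 34043) = 18482*((-6743 - 16765) - 34043) = 18482*(-23508 - 34043) = 18482*(-57551) = -1063657582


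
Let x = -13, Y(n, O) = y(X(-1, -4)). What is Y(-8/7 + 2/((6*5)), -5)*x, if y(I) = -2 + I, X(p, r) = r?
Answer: 78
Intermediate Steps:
Y(n, O) = -6 (Y(n, O) = -2 - 4 = -6)
Y(-8/7 + 2/((6*5)), -5)*x = -6*(-13) = 78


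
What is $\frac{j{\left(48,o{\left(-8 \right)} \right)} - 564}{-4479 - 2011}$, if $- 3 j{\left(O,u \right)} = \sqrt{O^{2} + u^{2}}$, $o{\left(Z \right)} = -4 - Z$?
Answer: $\frac{282}{3245} + \frac{2 \sqrt{145}}{9735} \approx 0.089377$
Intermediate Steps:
$j{\left(O,u \right)} = - \frac{\sqrt{O^{2} + u^{2}}}{3}$
$\frac{j{\left(48,o{\left(-8 \right)} \right)} - 564}{-4479 - 2011} = \frac{- \frac{\sqrt{48^{2} + \left(-4 - -8\right)^{2}}}{3} - 564}{-4479 - 2011} = \frac{- \frac{\sqrt{2304 + \left(-4 + 8\right)^{2}}}{3} - 564}{-6490} = \left(- \frac{\sqrt{2304 + 4^{2}}}{3} - 564\right) \left(- \frac{1}{6490}\right) = \left(- \frac{\sqrt{2304 + 16}}{3} - 564\right) \left(- \frac{1}{6490}\right) = \left(- \frac{\sqrt{2320}}{3} - 564\right) \left(- \frac{1}{6490}\right) = \left(- \frac{4 \sqrt{145}}{3} - 564\right) \left(- \frac{1}{6490}\right) = \left(-564 - \frac{4 \sqrt{145}}{3}\right) \left(- \frac{1}{6490}\right) = \frac{282}{3245} + \frac{2 \sqrt{145}}{9735}$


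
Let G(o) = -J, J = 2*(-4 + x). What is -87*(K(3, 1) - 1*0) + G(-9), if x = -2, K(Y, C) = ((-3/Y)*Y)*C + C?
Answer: 186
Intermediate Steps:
K(Y, C) = -2*C (K(Y, C) = -3*C + C = -2*C)
J = -12 (J = 2*(-4 - 2) = 2*(-6) = -12)
G(o) = 12 (G(o) = -1*(-12) = 12)
-87*(K(3, 1) - 1*0) + G(-9) = -87*(-2*1 - 1*0) + 12 = -87*(-2 + 0) + 12 = -87*(-2) + 12 = 174 + 12 = 186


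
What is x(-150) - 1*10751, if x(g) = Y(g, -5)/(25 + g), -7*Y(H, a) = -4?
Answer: -9407129/875 ≈ -10751.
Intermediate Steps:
Y(H, a) = 4/7 (Y(H, a) = -⅐*(-4) = 4/7)
x(g) = 4/(7*(25 + g))
x(-150) - 1*10751 = 4/(7*(25 - 150)) - 1*10751 = (4/7)/(-125) - 10751 = (4/7)*(-1/125) - 10751 = -4/875 - 10751 = -9407129/875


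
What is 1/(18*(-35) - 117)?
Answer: -1/747 ≈ -0.0013387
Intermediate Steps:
1/(18*(-35) - 117) = 1/(-630 - 117) = 1/(-747) = -1/747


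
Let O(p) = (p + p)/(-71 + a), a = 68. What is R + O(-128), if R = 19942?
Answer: 60082/3 ≈ 20027.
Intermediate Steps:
O(p) = -2*p/3 (O(p) = (p + p)/(-71 + 68) = (2*p)/(-3) = (2*p)*(-⅓) = -2*p/3)
R + O(-128) = 19942 - ⅔*(-128) = 19942 + 256/3 = 60082/3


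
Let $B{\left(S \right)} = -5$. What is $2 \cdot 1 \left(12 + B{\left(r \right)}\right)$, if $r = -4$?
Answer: $14$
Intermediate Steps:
$2 \cdot 1 \left(12 + B{\left(r \right)}\right) = 2 \cdot 1 \left(12 - 5\right) = 2 \cdot 7 = 14$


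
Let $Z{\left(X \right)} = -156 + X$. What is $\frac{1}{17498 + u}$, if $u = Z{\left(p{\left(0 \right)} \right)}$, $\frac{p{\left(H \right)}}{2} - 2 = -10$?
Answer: $\frac{1}{17326} \approx 5.7717 \cdot 10^{-5}$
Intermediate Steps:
$p{\left(H \right)} = -16$ ($p{\left(H \right)} = 4 + 2 \left(-10\right) = 4 - 20 = -16$)
$u = -172$ ($u = -156 - 16 = -172$)
$\frac{1}{17498 + u} = \frac{1}{17498 - 172} = \frac{1}{17326}$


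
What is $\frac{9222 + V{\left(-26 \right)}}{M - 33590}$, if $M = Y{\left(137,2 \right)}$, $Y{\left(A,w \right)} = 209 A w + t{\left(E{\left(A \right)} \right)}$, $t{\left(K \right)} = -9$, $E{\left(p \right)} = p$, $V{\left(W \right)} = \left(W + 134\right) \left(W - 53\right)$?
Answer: $\frac{10}{343} \approx 0.029155$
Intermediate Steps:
$V{\left(W \right)} = \left(-53 + W\right) \left(134 + W\right)$ ($V{\left(W \right)} = \left(134 + W\right) \left(-53 + W\right) = \left(-53 + W\right) \left(134 + W\right)$)
$Y{\left(A,w \right)} = -9 + 209 A w$ ($Y{\left(A,w \right)} = 209 A w - 9 = -9 + 209 A w$)
$M = 57257$ ($M = -9 + 209 \cdot 137 \cdot 2 = -9 + 57266 = 57257$)
$\frac{9222 + V{\left(-26 \right)}}{M - 33590} = \frac{9222 + \left(-7102 + \left(-26\right)^{2} + 81 \left(-26\right)\right)}{57257 - 33590} = \frac{9222 - 8532}{23667} = \left(9222 - 8532\right) \frac{1}{23667} = 690 \cdot \frac{1}{23667} = \frac{10}{343}$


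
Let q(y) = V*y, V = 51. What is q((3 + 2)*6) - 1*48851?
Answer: -47321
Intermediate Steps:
q(y) = 51*y
q((3 + 2)*6) - 1*48851 = 51*((3 + 2)*6) - 1*48851 = 51*(5*6) - 48851 = 51*30 - 48851 = 1530 - 48851 = -47321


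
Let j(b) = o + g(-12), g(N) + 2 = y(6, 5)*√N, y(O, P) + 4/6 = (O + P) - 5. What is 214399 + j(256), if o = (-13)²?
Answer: 214566 + 32*I*√3/3 ≈ 2.1457e+5 + 18.475*I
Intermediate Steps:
y(O, P) = -17/3 + O + P (y(O, P) = -⅔ + ((O + P) - 5) = -⅔ + (-5 + O + P) = -17/3 + O + P)
o = 169
g(N) = -2 + 16*√N/3 (g(N) = -2 + (-17/3 + 6 + 5)*√N = -2 + 16*√N/3)
j(b) = 167 + 32*I*√3/3 (j(b) = 169 + (-2 + 16*√(-12)/3) = 169 + (-2 + 16*(2*I*√3)/3) = 169 + (-2 + 32*I*√3/3) = 167 + 32*I*√3/3)
214399 + j(256) = 214399 + (167 + 32*I*√3/3) = 214566 + 32*I*√3/3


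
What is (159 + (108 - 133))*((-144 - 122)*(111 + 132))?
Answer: -8661492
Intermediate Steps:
(159 + (108 - 133))*((-144 - 122)*(111 + 132)) = (159 - 25)*(-266*243) = 134*(-64638) = -8661492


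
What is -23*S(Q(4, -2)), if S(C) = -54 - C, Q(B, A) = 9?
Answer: 1449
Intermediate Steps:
-23*S(Q(4, -2)) = -23*(-54 - 1*9) = -23*(-54 - 9) = -23*(-63) = 1449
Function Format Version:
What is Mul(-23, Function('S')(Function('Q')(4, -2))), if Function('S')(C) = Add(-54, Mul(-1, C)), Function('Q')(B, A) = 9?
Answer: 1449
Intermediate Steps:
Mul(-23, Function('S')(Function('Q')(4, -2))) = Mul(-23, Add(-54, Mul(-1, 9))) = Mul(-23, Add(-54, -9)) = Mul(-23, -63) = 1449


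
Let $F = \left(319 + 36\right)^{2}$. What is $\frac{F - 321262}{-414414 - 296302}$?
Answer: $\frac{195237}{710716} \approx 0.2747$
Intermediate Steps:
$F = 126025$ ($F = 355^{2} = 126025$)
$\frac{F - 321262}{-414414 - 296302} = \frac{126025 - 321262}{-414414 - 296302} = - \frac{195237}{-710716} = \left(-195237\right) \left(- \frac{1}{710716}\right) = \frac{195237}{710716}$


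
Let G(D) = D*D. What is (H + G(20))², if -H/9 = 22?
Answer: 40804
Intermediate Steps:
G(D) = D²
H = -198 (H = -9*22 = -198)
(H + G(20))² = (-198 + 20²)² = (-198 + 400)² = 202² = 40804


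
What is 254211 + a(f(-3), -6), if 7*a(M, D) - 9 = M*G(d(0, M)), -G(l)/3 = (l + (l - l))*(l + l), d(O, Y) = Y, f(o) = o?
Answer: 1779648/7 ≈ 2.5424e+5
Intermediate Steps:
G(l) = -6*l**2 (G(l) = -3*(l + (l - l))*(l + l) = -3*(l + 0)*2*l = -3*l*2*l = -6*l**2)
a(M, D) = 9/7 - 6*M**3/7 (a(M, D) = 9/7 + (M*(-6*M**2))/7 = 9/7 + (-6*M**3)/7 = 9/7 - 6*M**3/7)
254211 + a(f(-3), -6) = 254211 + (9/7 - 6/7*(-3)**3) = 254211 + (9/7 - 6/7*(-27)) = 254211 + (9/7 + 162/7) = 254211 + 171/7 = 1779648/7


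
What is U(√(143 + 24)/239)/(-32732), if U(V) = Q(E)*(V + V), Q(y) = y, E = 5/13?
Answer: -5*√167/50849162 ≈ -1.2707e-6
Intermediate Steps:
E = 5/13 (E = 5*(1/13) = 5/13 ≈ 0.38462)
U(V) = 10*V/13 (U(V) = 5*(V + V)/13 = 5*(2*V)/13 = 10*V/13)
U(√(143 + 24)/239)/(-32732) = (10*(√(143 + 24)/239)/13)/(-32732) = (10*(√167*(1/239))/13)*(-1/32732) = (10*(√167/239)/13)*(-1/32732) = (10*√167/3107)*(-1/32732) = -5*√167/50849162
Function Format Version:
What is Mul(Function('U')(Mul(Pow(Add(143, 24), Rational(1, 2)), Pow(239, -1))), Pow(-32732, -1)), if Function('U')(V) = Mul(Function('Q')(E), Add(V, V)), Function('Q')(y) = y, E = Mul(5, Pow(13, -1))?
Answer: Mul(Rational(-5, 50849162), Pow(167, Rational(1, 2))) ≈ -1.2707e-6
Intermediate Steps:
E = Rational(5, 13) (E = Mul(5, Rational(1, 13)) = Rational(5, 13) ≈ 0.38462)
Function('U')(V) = Mul(Rational(10, 13), V) (Function('U')(V) = Mul(Rational(5, 13), Add(V, V)) = Mul(Rational(5, 13), Mul(2, V)) = Mul(Rational(10, 13), V))
Mul(Function('U')(Mul(Pow(Add(143, 24), Rational(1, 2)), Pow(239, -1))), Pow(-32732, -1)) = Mul(Mul(Rational(10, 13), Mul(Pow(Add(143, 24), Rational(1, 2)), Pow(239, -1))), Pow(-32732, -1)) = Mul(Mul(Rational(10, 13), Mul(Pow(167, Rational(1, 2)), Rational(1, 239))), Rational(-1, 32732)) = Mul(Mul(Rational(10, 13), Mul(Rational(1, 239), Pow(167, Rational(1, 2)))), Rational(-1, 32732)) = Mul(Mul(Rational(10, 3107), Pow(167, Rational(1, 2))), Rational(-1, 32732)) = Mul(Rational(-5, 50849162), Pow(167, Rational(1, 2)))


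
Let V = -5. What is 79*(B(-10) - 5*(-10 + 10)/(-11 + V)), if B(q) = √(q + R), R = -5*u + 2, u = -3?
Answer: 79*√7 ≈ 209.01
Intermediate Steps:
R = 17 (R = -5*(-3) + 2 = 15 + 2 = 17)
B(q) = √(17 + q) (B(q) = √(q + 17) = √(17 + q))
79*(B(-10) - 5*(-10 + 10)/(-11 + V)) = 79*(√(17 - 10) - 5*(-10 + 10)/(-11 - 5)) = 79*(√7 - 0/(-16)) = 79*(√7 - 0*(-1)/16) = 79*(√7 - 5*0) = 79*(√7 + 0) = 79*√7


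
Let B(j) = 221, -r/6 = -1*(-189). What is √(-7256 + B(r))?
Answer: I*√7035 ≈ 83.875*I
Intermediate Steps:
r = -1134 (r = -(-6)*(-189) = -6*189 = -1134)
√(-7256 + B(r)) = √(-7256 + 221) = √(-7035) = I*√7035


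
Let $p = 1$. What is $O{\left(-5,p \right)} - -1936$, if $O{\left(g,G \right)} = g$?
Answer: $1931$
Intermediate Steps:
$O{\left(-5,p \right)} - -1936 = -5 - -1936 = -5 + 1936 = 1931$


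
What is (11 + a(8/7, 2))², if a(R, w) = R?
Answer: 7225/49 ≈ 147.45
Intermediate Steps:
(11 + a(8/7, 2))² = (11 + 8/7)² = (85/7)² = 7225/49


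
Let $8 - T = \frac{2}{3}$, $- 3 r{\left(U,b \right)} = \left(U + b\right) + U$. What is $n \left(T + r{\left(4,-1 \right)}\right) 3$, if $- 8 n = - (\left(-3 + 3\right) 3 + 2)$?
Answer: $\frac{15}{4} \approx 3.75$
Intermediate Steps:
$r{\left(U,b \right)} = - \frac{2 U}{3} - \frac{b}{3}$ ($r{\left(U,b \right)} = - \frac{\left(U + b\right) + U}{3} = - \frac{b + 2 U}{3} = - \frac{2 U}{3} - \frac{b}{3}$)
$T = \frac{22}{3}$ ($T = 8 - \frac{2}{3} = \frac{22}{3} \approx 7.3333$)
$n = \frac{1}{4}$ ($n = - \frac{\left(-1\right) \left(\left(-3 + 3\right) 3 + 2\right)}{8} = - \frac{\left(-1\right) \left(0 \cdot 3 + 2\right)}{8} = - \frac{\left(-1\right) \left(0 + 2\right)}{8} = - \frac{\left(-1\right) 2}{8} = \left(- \frac{1}{8}\right) \left(-2\right) = \frac{1}{4} \approx 0.25$)
$n \left(T + r{\left(4,-1 \right)}\right) 3 = \frac{\left(\frac{22}{3} - \frac{7}{3}\right) 3}{4} = \frac{5 \cdot 3}{4} = \frac{1}{4} \cdot 15 = \frac{15}{4}$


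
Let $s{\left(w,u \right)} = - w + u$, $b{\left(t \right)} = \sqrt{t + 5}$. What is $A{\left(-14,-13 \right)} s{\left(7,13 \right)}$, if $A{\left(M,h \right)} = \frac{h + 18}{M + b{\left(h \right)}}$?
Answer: $- \frac{35}{17} - \frac{5 i \sqrt{2}}{17} \approx -2.0588 - 0.41595 i$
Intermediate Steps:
$b{\left(t \right)} = \sqrt{5 + t}$
$A{\left(M,h \right)} = \frac{18 + h}{M + \sqrt{5 + h}}$ ($A{\left(M,h \right)} = \frac{h + 18}{M + \sqrt{5 + h}} = \frac{18 + h}{M + \sqrt{5 + h}}$)
$s{\left(w,u \right)} = u - w$
$A{\left(-14,-13 \right)} s{\left(7,13 \right)} = \frac{18 - 13}{-14 + \sqrt{5 - 13}} \left(13 - 7\right) = \frac{1}{-14 + \sqrt{-8}} \cdot 5 \left(13 - 7\right) = \frac{1}{-14 + 2 i \sqrt{2}} \cdot 5 \cdot 6 = \frac{5}{-14 + 2 i \sqrt{2}} \cdot 6 = \frac{30}{-14 + 2 i \sqrt{2}}$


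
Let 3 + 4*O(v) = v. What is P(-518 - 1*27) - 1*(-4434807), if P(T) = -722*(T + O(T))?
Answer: 4927211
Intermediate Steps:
O(v) = -3/4 + v/4
P(T) = 1083/2 - 1805*T/2 (P(T) = -722*(T + (-3/4 + T/4)) = -722*(-3/4 + 5*T/4) = 1083/2 - 1805*T/2)
P(-518 - 1*27) - 1*(-4434807) = (1083/2 - 1805*(-518 - 1*27)/2) - 1*(-4434807) = (1083/2 - 1805*(-518 - 27)/2) + 4434807 = (1083/2 - 1805/2*(-545)) + 4434807 = (1083/2 + 983725/2) + 4434807 = 492404 + 4434807 = 4927211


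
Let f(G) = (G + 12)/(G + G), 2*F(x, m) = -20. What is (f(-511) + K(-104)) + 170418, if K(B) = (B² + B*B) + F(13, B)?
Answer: 196265379/1022 ≈ 1.9204e+5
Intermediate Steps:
F(x, m) = -10 (F(x, m) = (½)*(-20) = -10)
f(G) = (12 + G)/(2*G) (f(G) = (12 + G)/((2*G)) = (12 + G)*(1/(2*G)) = (12 + G)/(2*G))
K(B) = -10 + 2*B² (K(B) = (B² + B*B) - 10 = (B² + B²) - 10 = 2*B² - 10 = -10 + 2*B²)
(f(-511) + K(-104)) + 170418 = ((½)*(12 - 511)/(-511) + (-10 + 2*(-104)²)) + 170418 = ((½)*(-1/511)*(-499) + (-10 + 2*10816)) + 170418 = (499/1022 + (-10 + 21632)) + 170418 = (499/1022 + 21622) + 170418 = 22098183/1022 + 170418 = 196265379/1022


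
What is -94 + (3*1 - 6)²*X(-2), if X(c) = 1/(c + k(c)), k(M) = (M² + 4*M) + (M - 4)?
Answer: -379/4 ≈ -94.750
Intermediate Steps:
k(M) = -4 + M² + 5*M (k(M) = (M² + 4*M) + (-4 + M) = -4 + M² + 5*M)
X(c) = 1/(-4 + c² + 6*c) (X(c) = 1/(c + (-4 + c² + 5*c)) = 1/(-4 + c² + 6*c))
-94 + (3*1 - 6)²*X(-2) = -94 + (3*1 - 6)²/(-4 + (-2)² + 6*(-2)) = -94 + (3 - 6)²/(-4 + 4 - 12) = -94 + (-3)²/(-12) = -94 + 9*(-1/12) = -94 - ¾ = -379/4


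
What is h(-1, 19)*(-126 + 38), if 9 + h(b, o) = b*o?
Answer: 2464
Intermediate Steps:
h(b, o) = -9 + b*o
h(-1, 19)*(-126 + 38) = (-9 - 1*19)*(-126 + 38) = (-9 - 19)*(-88) = -28*(-88) = 2464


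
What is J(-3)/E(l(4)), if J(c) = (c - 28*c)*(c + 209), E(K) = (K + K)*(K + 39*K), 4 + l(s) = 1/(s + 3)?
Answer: 5047/360 ≈ 14.019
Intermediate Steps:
l(s) = -4 + 1/(3 + s) (l(s) = -4 + 1/(s + 3) = -4 + 1/(3 + s))
E(K) = 80*K² (E(K) = (2*K)*(40*K) = 80*K²)
J(c) = -27*c*(209 + c) (J(c) = (-27*c)*(209 + c) = -27*c*(209 + c))
J(-3)/E(l(4)) = (-27*(-3)*(209 - 3))/((80*((-11 - 4*4)/(3 + 4))²)) = (-27*(-3)*206)/((80*((-11 - 16)/7)²)) = 16686/((80*((⅐)*(-27))²)) = 16686/((80*(-27/7)²)) = 16686/((80*(729/49))) = 16686/(58320/49) = 16686*(49/58320) = 5047/360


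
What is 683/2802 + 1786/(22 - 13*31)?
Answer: -1581383/355854 ≈ -4.4439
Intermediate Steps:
683/2802 + 1786/(22 - 13*31) = 683*(1/2802) + 1786/(22 - 403) = 683/2802 + 1786/(-381) = 683/2802 + 1786*(-1/381) = 683/2802 - 1786/381 = -1581383/355854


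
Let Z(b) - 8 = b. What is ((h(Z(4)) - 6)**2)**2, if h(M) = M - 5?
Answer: 1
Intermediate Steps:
Z(b) = 8 + b
h(M) = -5 + M
((h(Z(4)) - 6)**2)**2 = (((-5 + (8 + 4)) - 6)**2)**2 = (((-5 + 12) - 6)**2)**2 = ((7 - 6)**2)**2 = (1**2)**2 = 1**2 = 1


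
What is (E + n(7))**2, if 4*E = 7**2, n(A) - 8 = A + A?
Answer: 18769/16 ≈ 1173.1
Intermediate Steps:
n(A) = 8 + 2*A (n(A) = 8 + (A + A) = 8 + 2*A)
E = 49/4 (E = (1/4)*7**2 = (1/4)*49 = 49/4 ≈ 12.250)
(E + n(7))**2 = (49/4 + (8 + 2*7))**2 = (49/4 + (8 + 14))**2 = (49/4 + 22)**2 = (137/4)**2 = 18769/16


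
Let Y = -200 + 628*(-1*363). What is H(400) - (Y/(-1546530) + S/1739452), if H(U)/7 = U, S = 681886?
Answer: 1882717431721573/672528675390 ≈ 2799.5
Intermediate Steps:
H(U) = 7*U
Y = -228164 (Y = -200 + 628*(-363) = -200 - 227964 = -228164)
H(400) - (Y/(-1546530) + S/1739452) = 7*400 - (-228164/(-1546530) + 681886/1739452) = 2800 - (-228164*(-1/1546530) + 681886*(1/1739452)) = 2800 - (114082/773265 + 340943/869726) = 2800 - 1*362859370427/672528675390 = 2800 - 362859370427/672528675390 = 1882717431721573/672528675390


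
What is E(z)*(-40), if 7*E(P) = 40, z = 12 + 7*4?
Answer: -1600/7 ≈ -228.57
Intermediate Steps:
z = 40 (z = 12 + 28 = 40)
E(P) = 40/7 (E(P) = (1/7)*40 = 40/7)
E(z)*(-40) = (40/7)*(-40) = -1600/7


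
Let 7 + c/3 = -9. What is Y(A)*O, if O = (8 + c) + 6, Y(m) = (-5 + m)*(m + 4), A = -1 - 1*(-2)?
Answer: 680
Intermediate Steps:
c = -48 (c = -21 + 3*(-9) = -21 - 27 = -48)
A = 1 (A = -1 + 2 = 1)
Y(m) = (-5 + m)*(4 + m)
O = -34 (O = (8 - 48) + 6 = -40 + 6 = -34)
Y(A)*O = (-20 + 1² - 1*1)*(-34) = (-20 + 1 - 1)*(-34) = -20*(-34) = 680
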